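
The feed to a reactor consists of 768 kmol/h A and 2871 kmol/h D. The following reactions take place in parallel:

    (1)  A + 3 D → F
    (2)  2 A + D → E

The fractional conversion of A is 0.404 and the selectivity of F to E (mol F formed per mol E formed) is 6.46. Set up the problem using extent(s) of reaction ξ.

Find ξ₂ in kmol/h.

ξ₂ = 36.7 kmol/h

Conversion of A: A consumed = 0.404 × 768 = 310.3 kmol/h = 1ξ₁ + 2ξ₂.
Selectivity: 1ξ₁ / (1ξ₂) = 6.46 → ξ₁ = 6.46 ξ₂.
Substitute: (1·6.46 + 2) ξ₂ = 310.3 → ξ₂ = 36.68 kmol/h, ξ₁ = 236.9 kmol/h.
Outlet amounts (n = n₀ + Σ ν·ξ):
  A: 768 − 1(236.9) − 2(36.68) = 457.7
  D: 2871 − 3(236.9) − 1(36.68) = 2124
  F: 0 + 1(236.9) = 236.9
  E: 0 + 1(36.68) = 36.68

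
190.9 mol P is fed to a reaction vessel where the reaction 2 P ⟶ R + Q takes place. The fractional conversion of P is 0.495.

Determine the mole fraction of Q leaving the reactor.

0.247

P reacted = 0.495 × 190.9 = 94.5 mol; ν_P = −2, so ξ = 94.5/2 = 47.25 mol.
Outlet amounts (n = n₀ + ν ξ):
  P: 190.9 − 2(47.25) = 96.4
  R: 0 + 1(47.25) = 47.25
  Q: 0 + 1(47.25) = 47.25
Total out = 190.9 mol; y_Q = 47.25 / 190.9 = 0.2475.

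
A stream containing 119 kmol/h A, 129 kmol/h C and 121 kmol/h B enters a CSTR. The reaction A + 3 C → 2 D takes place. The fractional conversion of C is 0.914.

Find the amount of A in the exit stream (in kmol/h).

C reacted = 0.914 × 129 = 117.9 kmol/h; ν_C = −3, so ξ = 117.9/3 = 39.3 kmol/h.
Outlet amounts (n = n₀ + ν ξ):
  A: 119 − 1(39.3) = 79.7
  C: 129 − 3(39.3) = 11.09
  D: 0 + 2(39.3) = 78.6
  B: 121 (inert)

79.7 kmol/h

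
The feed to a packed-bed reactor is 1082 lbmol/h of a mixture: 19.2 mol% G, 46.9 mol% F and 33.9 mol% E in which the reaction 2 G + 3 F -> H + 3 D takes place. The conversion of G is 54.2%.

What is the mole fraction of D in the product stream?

0.165

G reacted = 0.542 × 207.7 = 112.6 lbmol/h; ν_G = −2, so ξ = 112.6/2 = 56.3 lbmol/h.
Outlet amounts (n = n₀ + ν ξ):
  G: 207.7 − 2(56.3) = 95.15
  F: 507.5 − 3(56.3) = 338.6
  H: 0 + 1(56.3) = 56.3
  D: 0 + 3(56.3) = 168.9
  E: 366.8 (inert)
Total out = 1026 lbmol/h; y_D = 168.9 / 1026 = 0.1647.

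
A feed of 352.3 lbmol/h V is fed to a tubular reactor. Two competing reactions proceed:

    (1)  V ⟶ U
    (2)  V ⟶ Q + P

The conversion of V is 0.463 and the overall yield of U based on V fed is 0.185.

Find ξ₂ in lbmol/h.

Yield of U: 1ξ₁ / 352.3 = 0.185 → ξ₁ = 65.18 lbmol/h.
Conversion of V: 1ξ₁ + 1ξ₂ = 0.463 × 352.3 = 163.1 → ξ₂ = 97.94 lbmol/h.
Outlet amounts (n = n₀ + Σ ν·ξ):
  V: 352.3 − 1(65.18) − 1(97.94) = 189.2
  U: 0 + 1(65.18) = 65.18
  Q: 0 + 1(97.94) = 97.94
  P: 0 + 1(97.94) = 97.94

ξ₂ = 97.9 lbmol/h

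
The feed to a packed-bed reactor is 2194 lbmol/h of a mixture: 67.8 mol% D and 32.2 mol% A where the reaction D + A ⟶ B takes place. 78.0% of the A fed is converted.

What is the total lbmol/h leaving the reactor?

1640 lbmol/h

A reacted = 0.78 × 706.5 = 551 lbmol/h; ν_A = −1, so ξ = 551/1 = 551 lbmol/h.
Outlet amounts (n = n₀ + ν ξ):
  D: 1488 − 1(551) = 936.5
  A: 706.5 − 1(551) = 155.4
  B: 0 + 1(551) = 551
Total out = 936.5 + 155.4 + 551 = 1643 lbmol/h.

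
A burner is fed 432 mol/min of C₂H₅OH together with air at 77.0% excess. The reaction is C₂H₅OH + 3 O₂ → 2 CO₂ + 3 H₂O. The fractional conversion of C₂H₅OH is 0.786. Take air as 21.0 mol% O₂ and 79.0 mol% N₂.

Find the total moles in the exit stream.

11700 mol/min

Stoichiometric O₂ = 3 × 432 = 1296 mol/min; O₂ fed = 1296 × 1.770 = 2294 mol/min.
N₂ fed = 2294 × 79/21 = 8630 mol/min.
Fuel reacted = 0.786 × 432 → ξ = 339.6 mol/min.
Outlet (n = n₀ + ν ξ):
  C₂H₅OH: 432 − 1(339.6) = 92.45
  O₂: 2294 − 3(339.6) = 1275
  N₂: 8630 (inert)
  CO₂: 0 + 2(339.6) = 679.1
  H₂O: 0 + 3(339.6) = 1019
Total out = 92.45 + 1275 + 8630 + 679.1 + 1019 = 11690 mol/min.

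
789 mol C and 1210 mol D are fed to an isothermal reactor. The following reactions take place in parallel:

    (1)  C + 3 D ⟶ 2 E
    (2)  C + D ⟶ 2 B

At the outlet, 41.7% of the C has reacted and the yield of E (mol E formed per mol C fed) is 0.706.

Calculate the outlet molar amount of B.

Yield of E: 2ξ₁ / 789 = 0.706 → ξ₁ = 278.5 mol.
Conversion of C: 1ξ₁ + 1ξ₂ = 0.417 × 789 = 329 → ξ₂ = 50.5 mol.
Outlet amounts (n = n₀ + Σ ν·ξ):
  C: 789 − 1(278.5) − 1(50.5) = 460
  D: 1210 − 3(278.5) − 1(50.5) = 324
  E: 0 + 2(278.5) = 557
  B: 0 + 2(50.5) = 101

101 mol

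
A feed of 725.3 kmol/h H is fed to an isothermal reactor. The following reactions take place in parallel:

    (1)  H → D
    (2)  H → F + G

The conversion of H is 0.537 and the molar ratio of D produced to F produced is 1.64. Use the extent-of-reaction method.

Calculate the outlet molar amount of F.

Conversion of H: H consumed = 0.537 × 725.3 = 389.5 kmol/h = 1ξ₁ + 1ξ₂.
Selectivity: 1ξ₁ / (1ξ₂) = 1.64 → ξ₁ = 1.64 ξ₂.
Substitute: (1·1.64 + 1) ξ₂ = 389.5 → ξ₂ = 147.5 kmol/h, ξ₁ = 242 kmol/h.
Outlet amounts (n = n₀ + Σ ν·ξ):
  H: 725.3 − 1(242) − 1(147.5) = 335.8
  D: 0 + 1(242) = 242
  F: 0 + 1(147.5) = 147.5
  G: 0 + 1(147.5) = 147.5

148 kmol/h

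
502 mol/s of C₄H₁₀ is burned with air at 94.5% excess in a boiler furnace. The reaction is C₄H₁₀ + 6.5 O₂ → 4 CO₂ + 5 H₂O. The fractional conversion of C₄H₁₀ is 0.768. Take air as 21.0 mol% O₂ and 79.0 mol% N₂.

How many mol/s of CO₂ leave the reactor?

Stoichiometric O₂ = 6.5 × 502 = 3263 mol/s; O₂ fed = 3263 × 1.945 = 6347 mol/s.
N₂ fed = 6347 × 79/21 = 23880 mol/s.
Fuel reacted = 0.768 × 502 → ξ = 385.5 mol/s.
Outlet (n = n₀ + ν ξ):
  C₄H₁₀: 502 − 1(385.5) = 116.5
  O₂: 6347 − 6.5(385.5) = 3841
  N₂: 23880 (inert)
  CO₂: 0 + 4(385.5) = 1542
  H₂O: 0 + 5(385.5) = 1928

1540 mol/s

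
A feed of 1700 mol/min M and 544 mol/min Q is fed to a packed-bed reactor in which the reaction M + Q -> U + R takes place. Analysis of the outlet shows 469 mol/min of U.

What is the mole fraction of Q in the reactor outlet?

0.0334

For U: n = n₀ + 1ξ → 469 = 0 + 1ξ, giving ξ = 469 mol/min.
Outlet amounts (n = n₀ + ν ξ):
  M: 1700 − 1(469) = 1231
  Q: 544 − 1(469) = 75
  U: 0 + 1(469) = 469
  R: 0 + 1(469) = 469
Total out = 2244 mol/min; y_Q = 75 / 2244 = 0.03342.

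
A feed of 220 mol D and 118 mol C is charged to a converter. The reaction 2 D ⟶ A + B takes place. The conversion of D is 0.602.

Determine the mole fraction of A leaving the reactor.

0.196

D reacted = 0.602 × 220 = 132.4 mol; ν_D = −2, so ξ = 132.4/2 = 66.22 mol.
Outlet amounts (n = n₀ + ν ξ):
  D: 220 − 2(66.22) = 87.56
  A: 0 + 1(66.22) = 66.22
  B: 0 + 1(66.22) = 66.22
  C: 118 (inert)
Total out = 338 mol; y_A = 66.22 / 338 = 0.1959.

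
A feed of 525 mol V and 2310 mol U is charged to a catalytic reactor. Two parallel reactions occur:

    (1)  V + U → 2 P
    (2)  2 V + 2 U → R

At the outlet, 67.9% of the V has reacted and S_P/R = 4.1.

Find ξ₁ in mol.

Conversion of V: V consumed = 0.679 × 525 = 356.5 mol = 1ξ₁ + 2ξ₂.
Selectivity: 2ξ₁ / (1ξ₂) = 4.1 → ξ₁ = 2.05 ξ₂.
Substitute: (1·2.05 + 2) ξ₂ = 356.5 → ξ₂ = 88.02 mol, ξ₁ = 180.4 mol.
Outlet amounts (n = n₀ + Σ ν·ξ):
  V: 525 − 1(180.4) − 2(88.02) = 168.5
  U: 2310 − 1(180.4) − 2(88.02) = 1954
  P: 0 + 2(180.4) = 360.9
  R: 0 + 1(88.02) = 88.02

ξ₁ = 180 mol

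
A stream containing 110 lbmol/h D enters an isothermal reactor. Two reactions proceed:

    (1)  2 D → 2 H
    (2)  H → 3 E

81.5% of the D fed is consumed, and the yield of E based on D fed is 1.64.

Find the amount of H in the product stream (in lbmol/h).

Conversion of D: D consumed = 2ξ₁ = 0.815 × 110 → ξ₁ = 44.82 lbmol/h.
Yield of E: 3ξ₂ / 110 = 1.64 → ξ₂ = 60.13 lbmol/h.
Outlet amounts (n = n₀ + Σ ν·ξ):
  D: 110 − 2(44.82) = 20.35
  H: 0 + 2(44.82) − 1(60.13) = 29.52
  E: 0 + 3(60.13) = 180.4

29.5 lbmol/h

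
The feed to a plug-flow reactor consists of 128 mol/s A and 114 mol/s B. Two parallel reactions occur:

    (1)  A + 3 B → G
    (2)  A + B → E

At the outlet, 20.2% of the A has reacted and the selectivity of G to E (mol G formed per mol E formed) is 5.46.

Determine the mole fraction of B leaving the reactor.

0.258

Conversion of A: A consumed = 0.202 × 128 = 25.86 mol/s = 1ξ₁ + 1ξ₂.
Selectivity: 1ξ₁ / (1ξ₂) = 5.46 → ξ₁ = 5.46 ξ₂.
Substitute: (1·5.46 + 1) ξ₂ = 25.86 → ξ₂ = 4.002 mol/s, ξ₁ = 21.85 mol/s.
Outlet amounts (n = n₀ + Σ ν·ξ):
  A: 128 − 1(21.85) − 1(4.002) = 102.1
  B: 114 − 3(21.85) − 1(4.002) = 44.44
  G: 0 + 1(21.85) = 21.85
  E: 0 + 1(4.002) = 4.002
Total out = 172.4 mol/s; y_B = 44.44 / 172.4 = 0.2577.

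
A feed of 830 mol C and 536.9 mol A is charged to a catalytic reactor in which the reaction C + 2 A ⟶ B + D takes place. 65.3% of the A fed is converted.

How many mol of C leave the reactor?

655 mol

A reacted = 0.653 × 536.9 = 350.6 mol; ν_A = −2, so ξ = 350.6/2 = 175.3 mol.
Outlet amounts (n = n₀ + ν ξ):
  C: 830 − 1(175.3) = 654.7
  A: 536.9 − 2(175.3) = 186.3
  B: 0 + 1(175.3) = 175.3
  D: 0 + 1(175.3) = 175.3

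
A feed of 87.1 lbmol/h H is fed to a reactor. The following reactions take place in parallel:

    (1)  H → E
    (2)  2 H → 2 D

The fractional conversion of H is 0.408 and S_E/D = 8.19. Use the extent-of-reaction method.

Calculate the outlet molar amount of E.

Conversion of H: H consumed = 0.408 × 87.1 = 35.54 lbmol/h = 1ξ₁ + 2ξ₂.
Selectivity: 1ξ₁ / (2ξ₂) = 8.19 → ξ₁ = 16.38 ξ₂.
Substitute: (1·16.38 + 2) ξ₂ = 35.54 → ξ₂ = 1.933 lbmol/h, ξ₁ = 31.67 lbmol/h.
Outlet amounts (n = n₀ + Σ ν·ξ):
  H: 87.1 − 1(31.67) − 2(1.933) = 51.56
  E: 0 + 1(31.67) = 31.67
  D: 0 + 2(1.933) = 3.867

31.7 lbmol/h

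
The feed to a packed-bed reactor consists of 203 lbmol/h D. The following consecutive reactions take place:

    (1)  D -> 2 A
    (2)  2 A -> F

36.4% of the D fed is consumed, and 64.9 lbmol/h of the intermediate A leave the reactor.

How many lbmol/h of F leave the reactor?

Conversion of D: D consumed = 1ξ₁ = 0.364 × 203 → ξ₁ = 73.89 lbmol/h.
A balance: n_A = 0 + 2ξ₁ − 2ξ₂ = 64.9 → ξ₂ = (2·73.89 − 64.9)/2 = 41.44 lbmol/h.
Outlet amounts (n = n₀ + Σ ν·ξ):
  D: 203 − 1(73.89) = 129.1
  A: 0 + 2(73.89) − 2(41.44) = 64.9
  F: 0 + 1(41.44) = 41.44

41.4 lbmol/h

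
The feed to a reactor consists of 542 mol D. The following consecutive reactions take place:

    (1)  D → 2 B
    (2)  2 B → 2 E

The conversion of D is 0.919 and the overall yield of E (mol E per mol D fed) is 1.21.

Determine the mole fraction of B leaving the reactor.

Conversion of D: D consumed = 1ξ₁ = 0.919 × 542 → ξ₁ = 498.1 mol.
Yield of E: 2ξ₂ / 542 = 1.21 → ξ₂ = 327.9 mol.
Outlet amounts (n = n₀ + Σ ν·ξ):
  D: 542 − 1(498.1) = 43.9
  B: 0 + 2(498.1) − 2(327.9) = 340.4
  E: 0 + 2(327.9) = 655.8
Total out = 1040 mol; y_B = 340.4 / 1040 = 0.3273.

0.327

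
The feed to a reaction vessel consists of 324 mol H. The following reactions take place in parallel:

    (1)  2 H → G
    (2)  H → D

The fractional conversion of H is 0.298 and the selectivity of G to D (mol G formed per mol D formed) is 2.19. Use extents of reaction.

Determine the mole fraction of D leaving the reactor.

0.063

Conversion of H: H consumed = 0.298 × 324 = 96.55 mol = 2ξ₁ + 1ξ₂.
Selectivity: 1ξ₁ / (1ξ₂) = 2.19 → ξ₁ = 2.19 ξ₂.
Substitute: (2·2.19 + 1) ξ₂ = 96.55 → ξ₂ = 17.95 mol, ξ₁ = 39.3 mol.
Outlet amounts (n = n₀ + Σ ν·ξ):
  H: 324 − 2(39.3) − 1(17.95) = 227.4
  G: 0 + 1(39.3) = 39.3
  D: 0 + 1(17.95) = 17.95
Total out = 284.7 mol; y_D = 17.95 / 284.7 = 0.06304.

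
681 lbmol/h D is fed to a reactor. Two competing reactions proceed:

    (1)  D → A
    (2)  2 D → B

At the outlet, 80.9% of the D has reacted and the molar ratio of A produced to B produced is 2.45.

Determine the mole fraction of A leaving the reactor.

0.544

Conversion of D: D consumed = 0.809 × 681 = 550.9 lbmol/h = 1ξ₁ + 2ξ₂.
Selectivity: 1ξ₁ / (1ξ₂) = 2.45 → ξ₁ = 2.45 ξ₂.
Substitute: (1·2.45 + 2) ξ₂ = 550.9 → ξ₂ = 123.8 lbmol/h, ξ₁ = 303.3 lbmol/h.
Outlet amounts (n = n₀ + Σ ν·ξ):
  D: 681 − 1(303.3) − 2(123.8) = 130.1
  A: 0 + 1(303.3) = 303.3
  B: 0 + 1(123.8) = 123.8
Total out = 557.2 lbmol/h; y_A = 303.3 / 557.2 = 0.5444.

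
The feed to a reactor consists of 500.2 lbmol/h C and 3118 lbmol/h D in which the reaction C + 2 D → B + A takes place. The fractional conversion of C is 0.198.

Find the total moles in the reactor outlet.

C reacted = 0.198 × 500.2 = 99.04 lbmol/h; ν_C = −1, so ξ = 99.04/1 = 99.04 lbmol/h.
Outlet amounts (n = n₀ + ν ξ):
  C: 500.2 − 1(99.04) = 401.2
  D: 3118 − 2(99.04) = 2920
  B: 0 + 1(99.04) = 99.04
  A: 0 + 1(99.04) = 99.04
Total out = 401.2 + 2920 + 99.04 + 99.04 = 3519 lbmol/h.

3520 lbmol/h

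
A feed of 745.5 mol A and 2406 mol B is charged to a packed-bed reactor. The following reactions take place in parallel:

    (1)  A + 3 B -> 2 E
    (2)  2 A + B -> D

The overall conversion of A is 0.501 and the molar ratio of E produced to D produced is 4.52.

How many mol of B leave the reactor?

Conversion of A: A consumed = 0.501 × 745.5 = 373.5 mol = 1ξ₁ + 2ξ₂.
Selectivity: 2ξ₁ / (1ξ₂) = 4.52 → ξ₁ = 2.26 ξ₂.
Substitute: (1·2.26 + 2) ξ₂ = 373.5 → ξ₂ = 87.67 mol, ξ₁ = 198.1 mol.
Outlet amounts (n = n₀ + Σ ν·ξ):
  A: 745.5 − 1(198.1) − 2(87.67) = 372
  B: 2406 − 3(198.1) − 1(87.67) = 1724
  E: 0 + 2(198.1) = 396.3
  D: 0 + 1(87.67) = 87.67

1720 mol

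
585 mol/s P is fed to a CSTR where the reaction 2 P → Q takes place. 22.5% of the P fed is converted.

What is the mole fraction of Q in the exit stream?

P reacted = 0.225 × 585 = 131.6 mol/s; ν_P = −2, so ξ = 131.6/2 = 65.81 mol/s.
Outlet amounts (n = n₀ + ν ξ):
  P: 585 − 2(65.81) = 453.4
  Q: 0 + 1(65.81) = 65.81
Total out = 519.2 mol/s; y_Q = 65.81 / 519.2 = 0.1268.

0.127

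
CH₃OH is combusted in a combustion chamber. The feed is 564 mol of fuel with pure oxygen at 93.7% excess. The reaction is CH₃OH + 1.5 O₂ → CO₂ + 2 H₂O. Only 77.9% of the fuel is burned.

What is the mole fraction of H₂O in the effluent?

0.363

Stoichiometric O₂ = 1.5 × 564 = 846 mol; O₂ fed = 846 × 1.937 = 1639 mol.
Fuel reacted = 0.779 × 564 → ξ = 439.4 mol.
Outlet (n = n₀ + ν ξ):
  CH₃OH: 564 − 1(439.4) = 124.6
  O₂: 1639 − 1.5(439.4) = 979.7
  CO₂: 0 + 1(439.4) = 439.4
  H₂O: 0 + 2(439.4) = 878.7
Total out = 2422 mol; y_H₂O = 878.7 / 2422 = 0.3627.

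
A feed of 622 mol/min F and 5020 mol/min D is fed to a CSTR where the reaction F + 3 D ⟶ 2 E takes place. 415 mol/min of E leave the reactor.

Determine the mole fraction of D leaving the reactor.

0.841

For E: n = n₀ + 2ξ → 415 = 0 + 2ξ, giving ξ = 207.5 mol/min.
Outlet amounts (n = n₀ + ν ξ):
  F: 622 − 1(207.5) = 414.5
  D: 5020 − 3(207.5) = 4398
  E: 0 + 2(207.5) = 415
Total out = 5227 mol/min; y_D = 4398 / 5227 = 0.8413.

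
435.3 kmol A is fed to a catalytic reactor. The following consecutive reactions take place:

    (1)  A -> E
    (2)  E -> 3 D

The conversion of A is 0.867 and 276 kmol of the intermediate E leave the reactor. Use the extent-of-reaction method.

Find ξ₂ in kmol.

Conversion of A: A consumed = 1ξ₁ = 0.867 × 435.3 → ξ₁ = 377.4 kmol.
E balance: n_E = 0 + 1ξ₁ − 1ξ₂ = 276 → ξ₂ = (1·377.4 − 276)/1 = 101.4 kmol.
Outlet amounts (n = n₀ + Σ ν·ξ):
  A: 435.3 − 1(377.4) = 57.89
  E: 0 + 1(377.4) − 1(101.4) = 276
  D: 0 + 3(101.4) = 304.2

ξ₂ = 101 kmol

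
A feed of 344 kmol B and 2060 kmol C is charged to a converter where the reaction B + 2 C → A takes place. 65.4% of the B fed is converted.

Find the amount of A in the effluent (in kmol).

225 kmol

B reacted = 0.654 × 344 = 225 kmol; ν_B = −1, so ξ = 225/1 = 225 kmol.
Outlet amounts (n = n₀ + ν ξ):
  B: 344 − 1(225) = 119
  C: 2060 − 2(225) = 1610
  A: 0 + 1(225) = 225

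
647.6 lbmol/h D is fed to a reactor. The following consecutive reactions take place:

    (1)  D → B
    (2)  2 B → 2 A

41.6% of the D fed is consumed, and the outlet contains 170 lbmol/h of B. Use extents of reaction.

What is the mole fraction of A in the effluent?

0.153

Conversion of D: D consumed = 1ξ₁ = 0.416 × 647.6 → ξ₁ = 269.4 lbmol/h.
B balance: n_B = 0 + 1ξ₁ − 2ξ₂ = 170 → ξ₂ = (1·269.4 − 170)/2 = 49.7 lbmol/h.
Outlet amounts (n = n₀ + Σ ν·ξ):
  D: 647.6 − 1(269.4) = 378.2
  B: 0 + 1(269.4) − 2(49.7) = 170
  A: 0 + 2(49.7) = 99.4
Total out = 647.6 lbmol/h; y_A = 99.4 / 647.6 = 0.1535.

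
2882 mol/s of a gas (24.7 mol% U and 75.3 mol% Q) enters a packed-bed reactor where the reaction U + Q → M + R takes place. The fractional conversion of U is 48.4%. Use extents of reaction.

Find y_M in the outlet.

U reacted = 0.484 × 711.9 = 344.5 mol/s; ν_U = −1, so ξ = 344.5/1 = 344.5 mol/s.
Outlet amounts (n = n₀ + ν ξ):
  U: 711.9 − 1(344.5) = 367.3
  Q: 2170 − 1(344.5) = 1826
  M: 0 + 1(344.5) = 344.5
  R: 0 + 1(344.5) = 344.5
Total out = 2882 mol/s; y_M = 344.5 / 2882 = 0.1195.

0.12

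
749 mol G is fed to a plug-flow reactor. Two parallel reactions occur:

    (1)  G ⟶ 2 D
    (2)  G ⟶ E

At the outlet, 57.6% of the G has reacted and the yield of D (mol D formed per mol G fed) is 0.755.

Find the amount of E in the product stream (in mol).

149 mol

Yield of D: 2ξ₁ / 749 = 0.755 → ξ₁ = 282.7 mol.
Conversion of G: 1ξ₁ + 1ξ₂ = 0.576 × 749 = 431.4 → ξ₂ = 148.7 mol.
Outlet amounts (n = n₀ + Σ ν·ξ):
  G: 749 − 1(282.7) − 1(148.7) = 317.6
  D: 0 + 2(282.7) = 565.5
  E: 0 + 1(148.7) = 148.7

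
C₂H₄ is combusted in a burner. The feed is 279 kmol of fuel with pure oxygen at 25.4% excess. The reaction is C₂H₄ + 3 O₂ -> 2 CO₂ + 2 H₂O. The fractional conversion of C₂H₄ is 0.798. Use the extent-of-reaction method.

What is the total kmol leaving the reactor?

Stoichiometric O₂ = 3 × 279 = 837 kmol; O₂ fed = 837 × 1.254 = 1050 kmol.
Fuel reacted = 0.798 × 279 → ξ = 222.6 kmol.
Outlet (n = n₀ + ν ξ):
  C₂H₄: 279 − 1(222.6) = 56.36
  O₂: 1050 − 3(222.6) = 381.7
  CO₂: 0 + 2(222.6) = 445.3
  H₂O: 0 + 2(222.6) = 445.3
Total out = 56.36 + 381.7 + 445.3 + 445.3 = 1329 kmol.

1330 kmol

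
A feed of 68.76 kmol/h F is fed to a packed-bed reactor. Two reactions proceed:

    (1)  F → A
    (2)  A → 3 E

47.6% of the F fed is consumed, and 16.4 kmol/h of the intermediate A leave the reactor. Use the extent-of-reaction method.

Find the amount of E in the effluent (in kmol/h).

49 kmol/h

Conversion of F: F consumed = 1ξ₁ = 0.476 × 68.76 → ξ₁ = 32.73 kmol/h.
A balance: n_A = 0 + 1ξ₁ − 1ξ₂ = 16.4 → ξ₂ = (1·32.73 − 16.4)/1 = 16.33 kmol/h.
Outlet amounts (n = n₀ + Σ ν·ξ):
  F: 68.76 − 1(32.73) = 36.03
  A: 0 + 1(32.73) − 1(16.33) = 16.4
  E: 0 + 3(16.33) = 48.99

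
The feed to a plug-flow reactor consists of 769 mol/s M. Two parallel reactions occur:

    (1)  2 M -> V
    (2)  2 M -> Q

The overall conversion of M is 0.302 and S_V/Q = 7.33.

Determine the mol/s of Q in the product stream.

13.9 mol/s

Conversion of M: M consumed = 0.302 × 769 = 232.2 mol/s = 2ξ₁ + 2ξ₂.
Selectivity: 1ξ₁ / (1ξ₂) = 7.33 → ξ₁ = 7.33 ξ₂.
Substitute: (2·7.33 + 2) ξ₂ = 232.2 → ξ₂ = 13.94 mol/s, ξ₁ = 102.2 mol/s.
Outlet amounts (n = n₀ + Σ ν·ξ):
  M: 769 − 2(102.2) − 2(13.94) = 536.8
  V: 0 + 1(102.2) = 102.2
  Q: 0 + 1(13.94) = 13.94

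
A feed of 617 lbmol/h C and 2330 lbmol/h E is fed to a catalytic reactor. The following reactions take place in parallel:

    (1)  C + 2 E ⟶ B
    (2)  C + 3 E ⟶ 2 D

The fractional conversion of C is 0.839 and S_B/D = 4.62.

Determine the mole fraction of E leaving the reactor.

0.651

Conversion of C: C consumed = 0.839 × 617 = 517.7 lbmol/h = 1ξ₁ + 1ξ₂.
Selectivity: 1ξ₁ / (2ξ₂) = 4.62 → ξ₁ = 9.24 ξ₂.
Substitute: (1·9.24 + 1) ξ₂ = 517.7 → ξ₂ = 50.55 lbmol/h, ξ₁ = 467.1 lbmol/h.
Outlet amounts (n = n₀ + Σ ν·ξ):
  C: 617 − 1(467.1) − 1(50.55) = 99.34
  E: 2330 − 2(467.1) − 3(50.55) = 1244
  B: 0 + 1(467.1) = 467.1
  D: 0 + 2(50.55) = 101.1
Total out = 1912 lbmol/h; y_E = 1244 / 1912 = 0.6508.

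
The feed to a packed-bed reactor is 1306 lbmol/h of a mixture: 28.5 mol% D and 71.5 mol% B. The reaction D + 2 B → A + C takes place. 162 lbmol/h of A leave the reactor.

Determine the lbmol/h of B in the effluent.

610 lbmol/h

For A: n = n₀ + 1ξ → 162 = 0 + 1ξ, giving ξ = 162 lbmol/h.
Outlet amounts (n = n₀ + ν ξ):
  D: 372.2 − 1(162) = 210.2
  B: 933.8 − 2(162) = 609.8
  A: 0 + 1(162) = 162
  C: 0 + 1(162) = 162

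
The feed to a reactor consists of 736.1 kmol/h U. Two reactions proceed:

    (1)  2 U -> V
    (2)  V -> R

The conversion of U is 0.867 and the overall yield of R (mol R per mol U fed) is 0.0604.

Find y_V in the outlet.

Conversion of U: U consumed = 2ξ₁ = 0.867 × 736.1 → ξ₁ = 319.1 kmol/h.
Yield of R: 1ξ₂ / 736.1 = 0.0604 → ξ₂ = 44.46 kmol/h.
Outlet amounts (n = n₀ + Σ ν·ξ):
  U: 736.1 − 2(319.1) = 97.9
  V: 0 + 1(319.1) − 1(44.46) = 274.6
  R: 0 + 1(44.46) = 44.46
Total out = 417 kmol/h; y_V = 274.6 / 417 = 0.6586.

0.659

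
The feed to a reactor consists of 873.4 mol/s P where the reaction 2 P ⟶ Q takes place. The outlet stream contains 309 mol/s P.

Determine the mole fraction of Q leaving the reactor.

For P: n = n₀ − 2ξ → 309 = 873.4 − 2ξ, giving ξ = 282.2 mol/s.
Outlet amounts (n = n₀ + ν ξ):
  P: 873.4 − 2(282.2) = 309
  Q: 0 + 1(282.2) = 282.2
Total out = 591.2 mol/s; y_Q = 282.2 / 591.2 = 0.4773.

0.477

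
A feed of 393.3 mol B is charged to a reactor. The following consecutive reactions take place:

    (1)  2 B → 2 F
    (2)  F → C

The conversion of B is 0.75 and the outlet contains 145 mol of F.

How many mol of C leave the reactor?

150 mol

Conversion of B: B consumed = 2ξ₁ = 0.75 × 393.3 → ξ₁ = 147.5 mol.
F balance: n_F = 0 + 2ξ₁ − 1ξ₂ = 145 → ξ₂ = (2·147.5 − 145)/1 = 150 mol.
Outlet amounts (n = n₀ + Σ ν·ξ):
  B: 393.3 − 2(147.5) = 98.32
  F: 0 + 2(147.5) − 1(150) = 145
  C: 0 + 1(150) = 150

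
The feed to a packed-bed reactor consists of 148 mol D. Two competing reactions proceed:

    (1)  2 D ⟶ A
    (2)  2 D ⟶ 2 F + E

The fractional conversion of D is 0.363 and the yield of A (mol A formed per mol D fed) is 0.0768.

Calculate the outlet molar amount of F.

Yield of A: 1ξ₁ / 148 = 0.0768 → ξ₁ = 11.37 mol.
Conversion of D: 2ξ₁ + 2ξ₂ = 0.363 × 148 = 53.72 → ξ₂ = 15.5 mol.
Outlet amounts (n = n₀ + Σ ν·ξ):
  D: 148 − 2(11.37) − 2(15.5) = 94.28
  A: 0 + 1(11.37) = 11.37
  F: 0 + 2(15.5) = 30.99
  E: 0 + 1(15.5) = 15.5

31 mol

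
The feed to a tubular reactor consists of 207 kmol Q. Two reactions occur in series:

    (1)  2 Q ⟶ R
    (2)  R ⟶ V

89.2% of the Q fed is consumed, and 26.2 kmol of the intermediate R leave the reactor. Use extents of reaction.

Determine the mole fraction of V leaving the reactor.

0.577

Conversion of Q: Q consumed = 2ξ₁ = 0.892 × 207 → ξ₁ = 92.32 kmol.
R balance: n_R = 0 + 1ξ₁ − 1ξ₂ = 26.2 → ξ₂ = (1·92.32 − 26.2)/1 = 66.12 kmol.
Outlet amounts (n = n₀ + Σ ν·ξ):
  Q: 207 − 2(92.32) = 22.36
  R: 0 + 1(92.32) − 1(66.12) = 26.2
  V: 0 + 1(66.12) = 66.12
Total out = 114.7 kmol; y_V = 66.12 / 114.7 = 0.5766.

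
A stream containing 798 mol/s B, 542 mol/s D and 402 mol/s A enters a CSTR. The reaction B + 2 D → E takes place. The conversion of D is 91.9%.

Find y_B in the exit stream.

0.441

D reacted = 0.919 × 542 = 498.1 mol/s; ν_D = −2, so ξ = 498.1/2 = 249 mol/s.
Outlet amounts (n = n₀ + ν ξ):
  B: 798 − 1(249) = 549
  D: 542 − 2(249) = 43.9
  E: 0 + 1(249) = 249
  A: 402 (inert)
Total out = 1244 mol/s; y_B = 549 / 1244 = 0.4413.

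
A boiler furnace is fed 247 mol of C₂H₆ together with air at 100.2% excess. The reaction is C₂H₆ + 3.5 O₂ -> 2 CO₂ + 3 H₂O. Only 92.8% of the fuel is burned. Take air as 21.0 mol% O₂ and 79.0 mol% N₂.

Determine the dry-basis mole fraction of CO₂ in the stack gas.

0.0579

Stoichiometric O₂ = 3.5 × 247 = 864.5 mol; O₂ fed = 864.5 × 2.002 = 1731 mol.
N₂ fed = 1731 × 79/21 = 6511 mol.
Fuel reacted = 0.928 × 247 → ξ = 229.2 mol.
Outlet (n = n₀ + ν ξ):
  C₂H₆: 247 − 1(229.2) = 17.78
  O₂: 1731 − 3.5(229.2) = 928.5
  N₂: 6511 (inert)
  CO₂: 0 + 2(229.2) = 458.4
  H₂O: 0 + 3(229.2) = 687.6
Dry total = 7916 mol; y_CO₂ (dry) = 458.4 / 7916 = 0.05792.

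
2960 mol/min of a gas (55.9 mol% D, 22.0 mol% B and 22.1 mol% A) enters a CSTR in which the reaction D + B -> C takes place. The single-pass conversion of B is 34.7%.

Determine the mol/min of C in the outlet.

226 mol/min

B reacted = 0.347 × 651.2 = 226 mol/min; ν_B = −1, so ξ = 226/1 = 226 mol/min.
Outlet amounts (n = n₀ + ν ξ):
  D: 1655 − 1(226) = 1429
  B: 651.2 − 1(226) = 425.2
  C: 0 + 1(226) = 226
  A: 654.2 (inert)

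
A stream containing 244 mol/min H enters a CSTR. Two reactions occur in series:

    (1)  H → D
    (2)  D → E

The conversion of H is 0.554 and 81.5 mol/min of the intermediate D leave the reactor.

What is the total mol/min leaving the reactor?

244 mol/min

Conversion of H: H consumed = 1ξ₁ = 0.554 × 244 → ξ₁ = 135.2 mol/min.
D balance: n_D = 0 + 1ξ₁ − 1ξ₂ = 81.5 → ξ₂ = (1·135.2 − 81.5)/1 = 53.68 mol/min.
Outlet amounts (n = n₀ + Σ ν·ξ):
  H: 244 − 1(135.2) = 108.8
  D: 0 + 1(135.2) − 1(53.68) = 81.5
  E: 0 + 1(53.68) = 53.68
Total out = 108.8 + 81.5 + 53.68 = 244 mol/min.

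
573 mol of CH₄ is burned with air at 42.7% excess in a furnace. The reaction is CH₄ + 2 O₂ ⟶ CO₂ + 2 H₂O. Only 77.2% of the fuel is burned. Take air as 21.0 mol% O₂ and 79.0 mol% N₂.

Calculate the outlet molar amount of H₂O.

885 mol

Stoichiometric O₂ = 2 × 573 = 1146 mol; O₂ fed = 1146 × 1.427 = 1635 mol.
N₂ fed = 1635 × 79/21 = 6152 mol.
Fuel reacted = 0.772 × 573 → ξ = 442.4 mol.
Outlet (n = n₀ + ν ξ):
  CH₄: 573 − 1(442.4) = 130.6
  O₂: 1635 − 2(442.4) = 750.6
  N₂: 6152 (inert)
  CO₂: 0 + 1(442.4) = 442.4
  H₂O: 0 + 2(442.4) = 884.7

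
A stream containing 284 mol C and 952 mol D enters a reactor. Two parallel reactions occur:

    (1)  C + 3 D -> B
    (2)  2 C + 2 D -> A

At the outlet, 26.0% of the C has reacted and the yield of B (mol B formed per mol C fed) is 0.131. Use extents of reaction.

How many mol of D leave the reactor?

Yield of B: 1ξ₁ / 284 = 0.131 → ξ₁ = 37.2 mol.
Conversion of C: 1ξ₁ + 2ξ₂ = 0.26 × 284 = 73.84 → ξ₂ = 18.32 mol.
Outlet amounts (n = n₀ + Σ ν·ξ):
  C: 284 − 1(37.2) − 2(18.32) = 210.2
  D: 952 − 3(37.2) − 2(18.32) = 803.8
  B: 0 + 1(37.2) = 37.2
  A: 0 + 1(18.32) = 18.32

804 mol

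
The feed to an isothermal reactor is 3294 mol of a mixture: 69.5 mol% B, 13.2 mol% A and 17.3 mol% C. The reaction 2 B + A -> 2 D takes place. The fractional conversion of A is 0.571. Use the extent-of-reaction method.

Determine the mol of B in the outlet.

1790 mol

A reacted = 0.571 × 434.8 = 248.3 mol; ν_A = −1, so ξ = 248.3/1 = 248.3 mol.
Outlet amounts (n = n₀ + ν ξ):
  B: 2289 − 2(248.3) = 1793
  A: 434.8 − 1(248.3) = 186.5
  D: 0 + 2(248.3) = 496.6
  C: 569.9 (inert)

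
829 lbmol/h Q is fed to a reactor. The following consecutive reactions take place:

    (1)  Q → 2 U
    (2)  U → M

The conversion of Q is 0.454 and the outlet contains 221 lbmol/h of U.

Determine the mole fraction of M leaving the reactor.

0.441

Conversion of Q: Q consumed = 1ξ₁ = 0.454 × 829 → ξ₁ = 376.4 lbmol/h.
U balance: n_U = 0 + 2ξ₁ − 1ξ₂ = 221 → ξ₂ = (2·376.4 − 221)/1 = 531.7 lbmol/h.
Outlet amounts (n = n₀ + Σ ν·ξ):
  Q: 829 − 1(376.4) = 452.6
  U: 0 + 2(376.4) − 1(531.7) = 221
  M: 0 + 1(531.7) = 531.7
Total out = 1205 lbmol/h; y_M = 531.7 / 1205 = 0.4411.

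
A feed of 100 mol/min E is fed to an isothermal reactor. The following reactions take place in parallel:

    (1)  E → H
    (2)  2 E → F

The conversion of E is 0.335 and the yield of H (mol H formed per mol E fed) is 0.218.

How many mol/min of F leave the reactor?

5.85 mol/min

Yield of H: 1ξ₁ / 100 = 0.218 → ξ₁ = 21.8 mol/min.
Conversion of E: 1ξ₁ + 2ξ₂ = 0.335 × 100 = 33.5 → ξ₂ = 5.85 mol/min.
Outlet amounts (n = n₀ + Σ ν·ξ):
  E: 100 − 1(21.8) − 2(5.85) = 66.5
  H: 0 + 1(21.8) = 21.8
  F: 0 + 1(5.85) = 5.85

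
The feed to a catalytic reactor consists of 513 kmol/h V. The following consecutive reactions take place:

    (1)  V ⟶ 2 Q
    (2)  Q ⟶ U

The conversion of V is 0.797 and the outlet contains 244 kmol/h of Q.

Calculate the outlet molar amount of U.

574 kmol/h

Conversion of V: V consumed = 1ξ₁ = 0.797 × 513 → ξ₁ = 408.9 kmol/h.
Q balance: n_Q = 0 + 2ξ₁ − 1ξ₂ = 244 → ξ₂ = (2·408.9 − 244)/1 = 573.7 kmol/h.
Outlet amounts (n = n₀ + Σ ν·ξ):
  V: 513 − 1(408.9) = 104.1
  Q: 0 + 2(408.9) − 1(573.7) = 244
  U: 0 + 1(573.7) = 573.7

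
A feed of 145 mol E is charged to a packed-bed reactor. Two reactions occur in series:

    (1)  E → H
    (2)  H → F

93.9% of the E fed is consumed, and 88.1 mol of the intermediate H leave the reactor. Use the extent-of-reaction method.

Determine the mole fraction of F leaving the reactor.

0.331

Conversion of E: E consumed = 1ξ₁ = 0.939 × 145 → ξ₁ = 136.2 mol.
H balance: n_H = 0 + 1ξ₁ − 1ξ₂ = 88.1 → ξ₂ = (1·136.2 − 88.1)/1 = 48.06 mol.
Outlet amounts (n = n₀ + Σ ν·ξ):
  E: 145 − 1(136.2) = 8.845
  H: 0 + 1(136.2) − 1(48.06) = 88.1
  F: 0 + 1(48.06) = 48.06
Total out = 145 mol; y_F = 48.06 / 145 = 0.3314.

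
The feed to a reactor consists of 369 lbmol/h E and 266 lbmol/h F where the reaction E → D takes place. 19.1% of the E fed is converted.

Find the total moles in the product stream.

E reacted = 0.191 × 369 = 70.48 lbmol/h; ν_E = −1, so ξ = 70.48/1 = 70.48 lbmol/h.
Outlet amounts (n = n₀ + ν ξ):
  E: 369 − 1(70.48) = 298.5
  D: 0 + 1(70.48) = 70.48
  F: 266 (inert)
Total out = 298.5 + 70.48 + 266 = 635 lbmol/h.

635 lbmol/h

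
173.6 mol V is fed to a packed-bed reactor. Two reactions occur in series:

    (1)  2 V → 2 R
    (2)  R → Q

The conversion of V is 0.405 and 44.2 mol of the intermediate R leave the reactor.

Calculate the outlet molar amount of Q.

26.1 mol

Conversion of V: V consumed = 2ξ₁ = 0.405 × 173.6 → ξ₁ = 35.15 mol.
R balance: n_R = 0 + 2ξ₁ − 1ξ₂ = 44.2 → ξ₂ = (2·35.15 − 44.2)/1 = 26.11 mol.
Outlet amounts (n = n₀ + Σ ν·ξ):
  V: 173.6 − 2(35.15) = 103.3
  R: 0 + 2(35.15) − 1(26.11) = 44.2
  Q: 0 + 1(26.11) = 26.11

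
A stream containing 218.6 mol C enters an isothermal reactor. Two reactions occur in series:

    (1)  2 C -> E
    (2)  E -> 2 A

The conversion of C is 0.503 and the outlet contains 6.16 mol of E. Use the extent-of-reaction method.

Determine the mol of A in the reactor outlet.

Conversion of C: C consumed = 2ξ₁ = 0.503 × 218.6 → ξ₁ = 54.98 mol.
E balance: n_E = 0 + 1ξ₁ − 1ξ₂ = 6.16 → ξ₂ = (1·54.98 − 6.16)/1 = 48.82 mol.
Outlet amounts (n = n₀ + Σ ν·ξ):
  C: 218.6 − 2(54.98) = 108.6
  E: 0 + 1(54.98) − 1(48.82) = 6.16
  A: 0 + 2(48.82) = 97.64

97.6 mol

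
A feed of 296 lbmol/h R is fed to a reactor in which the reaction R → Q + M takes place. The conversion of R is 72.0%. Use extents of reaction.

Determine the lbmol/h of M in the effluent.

213 lbmol/h

R reacted = 0.72 × 296 = 213.1 lbmol/h; ν_R = −1, so ξ = 213.1/1 = 213.1 lbmol/h.
Outlet amounts (n = n₀ + ν ξ):
  R: 296 − 1(213.1) = 82.88
  Q: 0 + 1(213.1) = 213.1
  M: 0 + 1(213.1) = 213.1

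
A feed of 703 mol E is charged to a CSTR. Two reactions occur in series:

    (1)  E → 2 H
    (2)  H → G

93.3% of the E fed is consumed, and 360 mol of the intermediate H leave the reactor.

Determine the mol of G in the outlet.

Conversion of E: E consumed = 1ξ₁ = 0.933 × 703 → ξ₁ = 655.9 mol.
H balance: n_H = 0 + 2ξ₁ − 1ξ₂ = 360 → ξ₂ = (2·655.9 − 360)/1 = 951.8 mol.
Outlet amounts (n = n₀ + Σ ν·ξ):
  E: 703 − 1(655.9) = 47.1
  H: 0 + 2(655.9) − 1(951.8) = 360
  G: 0 + 1(951.8) = 951.8

952 mol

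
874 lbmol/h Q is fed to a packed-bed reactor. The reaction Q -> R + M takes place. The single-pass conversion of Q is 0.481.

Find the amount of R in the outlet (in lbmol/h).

420 lbmol/h

Q reacted = 0.481 × 874 = 420.4 lbmol/h; ν_Q = −1, so ξ = 420.4/1 = 420.4 lbmol/h.
Outlet amounts (n = n₀ + ν ξ):
  Q: 874 − 1(420.4) = 453.6
  R: 0 + 1(420.4) = 420.4
  M: 0 + 1(420.4) = 420.4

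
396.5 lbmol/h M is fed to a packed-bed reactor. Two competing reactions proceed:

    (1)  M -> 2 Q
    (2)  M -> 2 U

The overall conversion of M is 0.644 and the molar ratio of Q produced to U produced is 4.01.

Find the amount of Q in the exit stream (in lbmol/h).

409 lbmol/h

Conversion of M: M consumed = 0.644 × 396.5 = 255.3 lbmol/h = 1ξ₁ + 1ξ₂.
Selectivity: 2ξ₁ / (2ξ₂) = 4.01 → ξ₁ = 4.01 ξ₂.
Substitute: (1·4.01 + 1) ξ₂ = 255.3 → ξ₂ = 50.97 lbmol/h, ξ₁ = 204.4 lbmol/h.
Outlet amounts (n = n₀ + Σ ν·ξ):
  M: 396.5 − 1(204.4) − 1(50.97) = 141.2
  Q: 0 + 2(204.4) = 408.8
  U: 0 + 2(50.97) = 101.9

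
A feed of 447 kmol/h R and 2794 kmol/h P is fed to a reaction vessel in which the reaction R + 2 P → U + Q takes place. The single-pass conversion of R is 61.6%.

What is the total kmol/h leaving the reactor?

2970 kmol/h

R reacted = 0.616 × 447 = 275.4 kmol/h; ν_R = −1, so ξ = 275.4/1 = 275.4 kmol/h.
Outlet amounts (n = n₀ + ν ξ):
  R: 447 − 1(275.4) = 171.6
  P: 2794 − 2(275.4) = 2243
  U: 0 + 1(275.4) = 275.4
  Q: 0 + 1(275.4) = 275.4
Total out = 171.6 + 2243 + 275.4 + 275.4 = 2966 kmol/h.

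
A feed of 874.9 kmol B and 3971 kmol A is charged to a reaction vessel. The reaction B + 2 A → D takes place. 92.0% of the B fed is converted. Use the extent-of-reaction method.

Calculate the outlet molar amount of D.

B reacted = 0.92 × 874.9 = 804.9 kmol; ν_B = −1, so ξ = 804.9/1 = 804.9 kmol.
Outlet amounts (n = n₀ + ν ξ):
  B: 874.9 − 1(804.9) = 69.99
  A: 3971 − 2(804.9) = 2361
  D: 0 + 1(804.9) = 804.9

805 kmol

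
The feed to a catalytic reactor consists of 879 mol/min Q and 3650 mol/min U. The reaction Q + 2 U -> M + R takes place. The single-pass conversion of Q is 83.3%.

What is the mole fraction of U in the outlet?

Q reacted = 0.833 × 879 = 732.2 mol/min; ν_Q = −1, so ξ = 732.2/1 = 732.2 mol/min.
Outlet amounts (n = n₀ + ν ξ):
  Q: 879 − 1(732.2) = 146.8
  U: 3650 − 2(732.2) = 2186
  M: 0 + 1(732.2) = 732.2
  R: 0 + 1(732.2) = 732.2
Total out = 3797 mol/min; y_U = 2186 / 3797 = 0.5756.

0.576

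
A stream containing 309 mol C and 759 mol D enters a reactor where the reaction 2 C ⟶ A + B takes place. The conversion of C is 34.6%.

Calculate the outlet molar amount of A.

53.5 mol

C reacted = 0.346 × 309 = 106.9 mol; ν_C = −2, so ξ = 106.9/2 = 53.46 mol.
Outlet amounts (n = n₀ + ν ξ):
  C: 309 − 2(53.46) = 202.1
  A: 0 + 1(53.46) = 53.46
  B: 0 + 1(53.46) = 53.46
  D: 759 (inert)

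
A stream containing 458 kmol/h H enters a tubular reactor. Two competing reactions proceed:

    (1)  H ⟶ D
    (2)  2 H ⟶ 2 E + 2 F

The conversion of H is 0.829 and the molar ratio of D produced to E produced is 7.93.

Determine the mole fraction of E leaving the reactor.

0.0849

Conversion of H: H consumed = 0.829 × 458 = 379.7 kmol/h = 1ξ₁ + 2ξ₂.
Selectivity: 1ξ₁ / (2ξ₂) = 7.93 → ξ₁ = 15.86 ξ₂.
Substitute: (1·15.86 + 2) ξ₂ = 379.7 → ξ₂ = 21.26 kmol/h, ξ₁ = 337.2 kmol/h.
Outlet amounts (n = n₀ + Σ ν·ξ):
  H: 458 − 1(337.2) − 2(21.26) = 78.32
  D: 0 + 1(337.2) = 337.2
  E: 0 + 2(21.26) = 42.52
  F: 0 + 2(21.26) = 42.52
Total out = 500.5 kmol/h; y_E = 42.52 / 500.5 = 0.08495.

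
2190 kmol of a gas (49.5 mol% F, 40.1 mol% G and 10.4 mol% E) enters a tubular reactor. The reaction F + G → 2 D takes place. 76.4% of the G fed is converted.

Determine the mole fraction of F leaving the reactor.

0.189

G reacted = 0.764 × 878.2 = 670.9 kmol; ν_G = −1, so ξ = 670.9/1 = 670.9 kmol.
Outlet amounts (n = n₀ + ν ξ):
  F: 1084 − 1(670.9) = 413.1
  G: 878.2 − 1(670.9) = 207.3
  D: 0 + 2(670.9) = 1342
  E: 227.8 (inert)
Total out = 2190 kmol; y_F = 413.1 / 2190 = 0.1886.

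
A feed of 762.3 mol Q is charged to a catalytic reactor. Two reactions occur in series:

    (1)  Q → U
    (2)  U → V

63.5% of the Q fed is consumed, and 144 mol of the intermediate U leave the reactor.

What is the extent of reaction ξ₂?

Conversion of Q: Q consumed = 1ξ₁ = 0.635 × 762.3 → ξ₁ = 484.1 mol.
U balance: n_U = 0 + 1ξ₁ − 1ξ₂ = 144 → ξ₂ = (1·484.1 − 144)/1 = 340.1 mol.
Outlet amounts (n = n₀ + Σ ν·ξ):
  Q: 762.3 − 1(484.1) = 278.2
  U: 0 + 1(484.1) − 1(340.1) = 144
  V: 0 + 1(340.1) = 340.1

ξ₂ = 340 mol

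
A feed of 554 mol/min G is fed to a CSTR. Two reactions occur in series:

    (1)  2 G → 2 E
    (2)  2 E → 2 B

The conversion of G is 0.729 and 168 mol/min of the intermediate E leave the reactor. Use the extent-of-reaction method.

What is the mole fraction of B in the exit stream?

Conversion of G: G consumed = 2ξ₁ = 0.729 × 554 → ξ₁ = 201.9 mol/min.
E balance: n_E = 0 + 2ξ₁ − 2ξ₂ = 168 → ξ₂ = (2·201.9 − 168)/2 = 117.9 mol/min.
Outlet amounts (n = n₀ + Σ ν·ξ):
  G: 554 − 2(201.9) = 150.1
  E: 0 + 2(201.9) − 2(117.9) = 168
  B: 0 + 2(117.9) = 235.9
Total out = 554 mol/min; y_B = 235.9 / 554 = 0.4258.

0.426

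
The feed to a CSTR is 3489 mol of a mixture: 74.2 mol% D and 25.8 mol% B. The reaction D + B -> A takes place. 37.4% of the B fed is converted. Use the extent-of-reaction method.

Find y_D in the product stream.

B reacted = 0.374 × 900.2 = 336.7 mol; ν_B = −1, so ξ = 336.7/1 = 336.7 mol.
Outlet amounts (n = n₀ + ν ξ):
  D: 2589 − 1(336.7) = 2252
  B: 900.2 − 1(336.7) = 563.5
  A: 0 + 1(336.7) = 336.7
Total out = 3152 mol; y_D = 2252 / 3152 = 0.7144.

0.714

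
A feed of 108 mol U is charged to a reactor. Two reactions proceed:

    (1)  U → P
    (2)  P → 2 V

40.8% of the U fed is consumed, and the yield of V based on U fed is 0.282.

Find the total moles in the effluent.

Conversion of U: U consumed = 1ξ₁ = 0.408 × 108 → ξ₁ = 44.06 mol.
Yield of V: 2ξ₂ / 108 = 0.282 → ξ₂ = 15.23 mol.
Outlet amounts (n = n₀ + Σ ν·ξ):
  U: 108 − 1(44.06) = 63.94
  P: 0 + 1(44.06) − 1(15.23) = 28.84
  V: 0 + 2(15.23) = 30.46
Total out = 63.94 + 28.84 + 30.46 = 123.2 mol.

123 mol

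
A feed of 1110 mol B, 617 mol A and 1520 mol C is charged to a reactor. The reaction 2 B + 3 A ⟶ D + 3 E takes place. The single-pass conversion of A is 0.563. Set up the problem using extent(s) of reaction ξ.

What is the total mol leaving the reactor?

3130 mol

A reacted = 0.563 × 617 = 347.4 mol; ν_A = −3, so ξ = 347.4/3 = 115.8 mol.
Outlet amounts (n = n₀ + ν ξ):
  B: 1110 − 2(115.8) = 878.4
  A: 617 − 3(115.8) = 269.6
  D: 0 + 1(115.8) = 115.8
  E: 0 + 3(115.8) = 347.4
  C: 1520 (inert)
Total out = 878.4 + 269.6 + 115.8 + 347.4 + 1520 = 3131 mol.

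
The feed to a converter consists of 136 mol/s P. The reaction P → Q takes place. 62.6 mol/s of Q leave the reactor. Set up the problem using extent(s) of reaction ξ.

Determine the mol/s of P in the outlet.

For Q: n = n₀ + 1ξ → 62.6 = 0 + 1ξ, giving ξ = 62.6 mol/s.
Outlet amounts (n = n₀ + ν ξ):
  P: 136 − 1(62.6) = 73.4
  Q: 0 + 1(62.6) = 62.6

73.4 mol/s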